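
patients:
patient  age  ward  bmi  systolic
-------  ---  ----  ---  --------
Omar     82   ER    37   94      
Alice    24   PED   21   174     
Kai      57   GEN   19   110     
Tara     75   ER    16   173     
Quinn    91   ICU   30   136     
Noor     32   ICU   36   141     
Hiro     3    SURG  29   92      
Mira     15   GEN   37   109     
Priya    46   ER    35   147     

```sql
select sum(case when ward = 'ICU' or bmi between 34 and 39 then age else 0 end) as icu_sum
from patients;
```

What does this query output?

patient=Omar: ✓ → 82
patient=Alice: ✗
patient=Kai: ✗
patient=Tara: ✗
patient=Quinn: ✓ → 91
patient=Noor: ✓ → 32
patient=Hiro: ✗
patient=Mira: ✓ → 15
patient=Priya: ✓ → 46
icu_sum = 82 + 91 + 32 + 15 + 46 = 266

266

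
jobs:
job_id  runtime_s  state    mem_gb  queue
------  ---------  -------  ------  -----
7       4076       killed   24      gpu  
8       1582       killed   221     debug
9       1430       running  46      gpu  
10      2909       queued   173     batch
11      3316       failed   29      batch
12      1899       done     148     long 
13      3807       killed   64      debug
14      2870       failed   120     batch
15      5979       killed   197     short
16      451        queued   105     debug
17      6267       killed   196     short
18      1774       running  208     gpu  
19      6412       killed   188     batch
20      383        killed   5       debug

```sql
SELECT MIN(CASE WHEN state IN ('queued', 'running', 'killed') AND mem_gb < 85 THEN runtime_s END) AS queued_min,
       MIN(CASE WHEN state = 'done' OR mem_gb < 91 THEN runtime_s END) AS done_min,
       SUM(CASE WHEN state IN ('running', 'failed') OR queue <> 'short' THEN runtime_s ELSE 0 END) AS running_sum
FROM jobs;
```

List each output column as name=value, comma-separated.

[queued_min: state IN ('queued', 'running', 'killed') AND mem_gb < 85]
job_id=7: ✓ → 4076
job_id=8: ✗
job_id=9: ✓ → 1430
job_id=10: ✗
job_id=11: ✗
job_id=12: ✗
job_id=13: ✓ → 3807
job_id=14: ✗
job_id=15: ✗
job_id=16: ✗
job_id=17: ✗
job_id=18: ✗
job_id=19: ✗
job_id=20: ✓ → 383
queued_min = MIN(4076, 1430, 3807, 383) = 383
—
[done_min: state = 'done' OR mem_gb < 91]
job_id=7: ✓ → 4076
job_id=8: ✗
job_id=9: ✓ → 1430
job_id=10: ✗
job_id=11: ✓ → 3316
job_id=12: ✓ → 1899
job_id=13: ✓ → 3807
job_id=14: ✗
job_id=15: ✗
job_id=16: ✗
job_id=17: ✗
job_id=18: ✗
job_id=19: ✗
job_id=20: ✓ → 383
done_min = MIN(4076, 1430, 3316, 1899, 3807, 383) = 383
—
[running_sum: state IN ('running', 'failed') OR queue <> 'short']
job_id=7: ✓ → 4076
job_id=8: ✓ → 1582
job_id=9: ✓ → 1430
job_id=10: ✓ → 2909
job_id=11: ✓ → 3316
job_id=12: ✓ → 1899
job_id=13: ✓ → 3807
job_id=14: ✓ → 2870
job_id=15: ✗
job_id=16: ✓ → 451
job_id=17: ✗
job_id=18: ✓ → 1774
job_id=19: ✓ → 6412
job_id=20: ✓ → 383
running_sum = 4076 + 1582 + 1430 + 2909 + 3316 + 1899 + 3807 + 2870 + 451 + 1774 + 6412 + 383 = 30909

queued_min=383, done_min=383, running_sum=30909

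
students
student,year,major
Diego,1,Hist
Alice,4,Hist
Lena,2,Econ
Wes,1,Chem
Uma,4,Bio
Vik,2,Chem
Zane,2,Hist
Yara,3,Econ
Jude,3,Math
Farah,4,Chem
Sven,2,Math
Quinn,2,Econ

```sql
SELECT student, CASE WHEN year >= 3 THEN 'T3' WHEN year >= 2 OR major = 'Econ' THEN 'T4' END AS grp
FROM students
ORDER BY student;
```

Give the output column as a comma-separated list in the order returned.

student=Alice: year >= 3 → T3
student=Diego: (no match → NULL) → NULL
student=Farah: year >= 3 → T3
student=Jude: year >= 3 → T3
student=Lena: year >= 2 OR major = 'Econ' → T4
student=Quinn: year >= 2 OR major = 'Econ' → T4
student=Sven: year >= 2 OR major = 'Econ' → T4
student=Uma: year >= 3 → T3
student=Vik: year >= 2 OR major = 'Econ' → T4
student=Wes: (no match → NULL) → NULL
student=Yara: year >= 3 → T3
student=Zane: year >= 2 OR major = 'Econ' → T4

T3, NULL, T3, T3, T4, T4, T4, T3, T4, NULL, T3, T4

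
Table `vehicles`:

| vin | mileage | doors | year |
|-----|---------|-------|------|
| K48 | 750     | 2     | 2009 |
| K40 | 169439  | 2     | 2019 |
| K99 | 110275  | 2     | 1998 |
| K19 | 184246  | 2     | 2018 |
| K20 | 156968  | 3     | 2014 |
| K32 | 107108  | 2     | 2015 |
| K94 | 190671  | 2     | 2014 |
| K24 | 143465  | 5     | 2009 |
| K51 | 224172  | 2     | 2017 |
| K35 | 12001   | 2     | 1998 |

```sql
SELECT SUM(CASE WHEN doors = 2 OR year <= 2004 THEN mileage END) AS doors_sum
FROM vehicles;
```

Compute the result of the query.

vin=K48: ✓ → 750
vin=K40: ✓ → 169439
vin=K99: ✓ → 110275
vin=K19: ✓ → 184246
vin=K20: ✗
vin=K32: ✓ → 107108
vin=K94: ✓ → 190671
vin=K24: ✗
vin=K51: ✓ → 224172
vin=K35: ✓ → 12001
doors_sum = 750 + 169439 + 110275 + 184246 + 107108 + 190671 + 224172 + 12001 = 998662

998662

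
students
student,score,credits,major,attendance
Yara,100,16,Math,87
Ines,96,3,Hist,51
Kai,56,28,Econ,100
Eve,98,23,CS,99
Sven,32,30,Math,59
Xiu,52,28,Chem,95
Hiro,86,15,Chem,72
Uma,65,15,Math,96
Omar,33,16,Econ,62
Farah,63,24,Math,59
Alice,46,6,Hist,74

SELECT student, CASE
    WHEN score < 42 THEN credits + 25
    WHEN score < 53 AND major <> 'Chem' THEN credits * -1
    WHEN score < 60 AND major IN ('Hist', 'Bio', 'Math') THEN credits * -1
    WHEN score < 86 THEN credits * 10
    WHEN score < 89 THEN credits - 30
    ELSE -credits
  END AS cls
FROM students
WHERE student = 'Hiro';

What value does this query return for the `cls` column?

student = Hiro: score=86, credits=15, major=Chem, attendance=72.
score < 42 → false
score < 53 AND major <> 'Chem' → false
score < 60 AND major IN ('Hist', 'Bio', 'Math') → false
score < 86 → false
score < 89 → true → -15

-15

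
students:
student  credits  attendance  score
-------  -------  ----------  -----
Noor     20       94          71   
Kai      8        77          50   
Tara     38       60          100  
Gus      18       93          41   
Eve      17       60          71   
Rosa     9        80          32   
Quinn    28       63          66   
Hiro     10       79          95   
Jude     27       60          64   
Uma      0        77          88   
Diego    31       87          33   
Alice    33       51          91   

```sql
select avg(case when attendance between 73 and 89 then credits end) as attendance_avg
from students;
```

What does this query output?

student=Noor: ✗
student=Kai: ✓ → 8
student=Tara: ✗
student=Gus: ✗
student=Eve: ✗
student=Rosa: ✓ → 9
student=Quinn: ✗
student=Hiro: ✓ → 10
student=Jude: ✗
student=Uma: ✓ → 0
student=Diego: ✓ → 31
student=Alice: ✗
attendance_avg = (8 + 9 + 10 + 0 + 31) / 5 = 11.6

11.6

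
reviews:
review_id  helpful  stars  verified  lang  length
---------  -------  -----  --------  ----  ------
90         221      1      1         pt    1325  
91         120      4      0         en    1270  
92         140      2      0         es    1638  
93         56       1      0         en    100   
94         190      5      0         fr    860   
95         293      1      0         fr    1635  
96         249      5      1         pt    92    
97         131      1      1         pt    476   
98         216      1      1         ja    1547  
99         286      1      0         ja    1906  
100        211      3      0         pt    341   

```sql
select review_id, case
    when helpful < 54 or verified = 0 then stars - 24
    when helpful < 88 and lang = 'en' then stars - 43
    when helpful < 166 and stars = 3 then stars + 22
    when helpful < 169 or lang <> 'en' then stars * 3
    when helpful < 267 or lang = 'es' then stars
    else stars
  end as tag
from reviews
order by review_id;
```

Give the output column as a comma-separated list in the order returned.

review_id=90: helpful < 169 or lang <> 'en' → 3
review_id=91: helpful < 54 or verified = 0 → -20
review_id=92: helpful < 54 or verified = 0 → -22
review_id=93: helpful < 54 or verified = 0 → -23
review_id=94: helpful < 54 or verified = 0 → -19
review_id=95: helpful < 54 or verified = 0 → -23
review_id=96: helpful < 169 or lang <> 'en' → 15
review_id=97: helpful < 169 or lang <> 'en' → 3
review_id=98: helpful < 169 or lang <> 'en' → 3
review_id=99: helpful < 54 or verified = 0 → -23
review_id=100: helpful < 54 or verified = 0 → -21

3, -20, -22, -23, -19, -23, 15, 3, 3, -23, -21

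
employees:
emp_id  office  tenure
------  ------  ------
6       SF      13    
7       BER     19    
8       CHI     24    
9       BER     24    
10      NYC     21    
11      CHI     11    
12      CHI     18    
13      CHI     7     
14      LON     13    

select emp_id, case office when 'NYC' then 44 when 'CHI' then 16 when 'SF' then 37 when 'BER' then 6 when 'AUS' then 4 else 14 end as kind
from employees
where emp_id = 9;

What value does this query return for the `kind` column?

emp_id = 9: office=BER, tenure=24.
office='NYC' → false
office='CHI' → false
office='SF' → false
office='BER' → true → 6

6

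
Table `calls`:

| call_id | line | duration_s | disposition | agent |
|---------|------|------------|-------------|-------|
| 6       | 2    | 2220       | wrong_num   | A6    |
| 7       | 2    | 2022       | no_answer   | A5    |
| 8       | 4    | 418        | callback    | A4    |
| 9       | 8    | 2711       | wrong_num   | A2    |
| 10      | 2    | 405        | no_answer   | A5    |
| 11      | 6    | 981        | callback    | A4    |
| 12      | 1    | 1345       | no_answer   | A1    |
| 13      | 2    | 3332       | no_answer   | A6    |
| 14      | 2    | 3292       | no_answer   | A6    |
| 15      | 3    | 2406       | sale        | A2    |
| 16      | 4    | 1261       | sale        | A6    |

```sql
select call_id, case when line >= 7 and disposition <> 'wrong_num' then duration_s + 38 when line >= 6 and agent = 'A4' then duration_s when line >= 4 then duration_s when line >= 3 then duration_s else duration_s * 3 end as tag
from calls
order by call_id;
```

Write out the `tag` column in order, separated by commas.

call_id=6: ELSE → 6660
call_id=7: ELSE → 6066
call_id=8: line >= 4 → 418
call_id=9: line >= 4 → 2711
call_id=10: ELSE → 1215
call_id=11: line >= 6 and agent = 'A4' → 981
call_id=12: ELSE → 4035
call_id=13: ELSE → 9996
call_id=14: ELSE → 9876
call_id=15: line >= 3 → 2406
call_id=16: line >= 4 → 1261

6660, 6066, 418, 2711, 1215, 981, 4035, 9996, 9876, 2406, 1261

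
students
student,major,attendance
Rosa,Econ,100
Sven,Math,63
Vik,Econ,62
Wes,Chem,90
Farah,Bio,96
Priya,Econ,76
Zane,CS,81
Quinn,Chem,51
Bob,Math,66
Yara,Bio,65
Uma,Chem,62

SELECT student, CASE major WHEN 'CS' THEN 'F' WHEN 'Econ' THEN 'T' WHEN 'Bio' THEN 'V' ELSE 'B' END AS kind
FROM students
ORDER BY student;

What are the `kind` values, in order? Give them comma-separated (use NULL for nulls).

student=Bob: ELSE → B
student=Farah: major='Bio' → V
student=Priya: major='Econ' → T
student=Quinn: ELSE → B
student=Rosa: major='Econ' → T
student=Sven: ELSE → B
student=Uma: ELSE → B
student=Vik: major='Econ' → T
student=Wes: ELSE → B
student=Yara: major='Bio' → V
student=Zane: major='CS' → F

B, V, T, B, T, B, B, T, B, V, F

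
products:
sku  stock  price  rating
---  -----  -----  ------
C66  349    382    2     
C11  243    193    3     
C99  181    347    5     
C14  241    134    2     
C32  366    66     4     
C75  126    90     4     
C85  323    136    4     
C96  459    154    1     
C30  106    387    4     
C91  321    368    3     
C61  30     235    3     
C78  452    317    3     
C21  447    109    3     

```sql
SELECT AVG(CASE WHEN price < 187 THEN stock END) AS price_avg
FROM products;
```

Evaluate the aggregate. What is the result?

327

sku=C66: ✗
sku=C11: ✗
sku=C99: ✗
sku=C14: ✓ → 241
sku=C32: ✓ → 366
sku=C75: ✓ → 126
sku=C85: ✓ → 323
sku=C96: ✓ → 459
sku=C30: ✗
sku=C91: ✗
sku=C61: ✗
sku=C78: ✗
sku=C21: ✓ → 447
price_avg = (241 + 366 + 126 + 323 + 459 + 447) / 6 = 327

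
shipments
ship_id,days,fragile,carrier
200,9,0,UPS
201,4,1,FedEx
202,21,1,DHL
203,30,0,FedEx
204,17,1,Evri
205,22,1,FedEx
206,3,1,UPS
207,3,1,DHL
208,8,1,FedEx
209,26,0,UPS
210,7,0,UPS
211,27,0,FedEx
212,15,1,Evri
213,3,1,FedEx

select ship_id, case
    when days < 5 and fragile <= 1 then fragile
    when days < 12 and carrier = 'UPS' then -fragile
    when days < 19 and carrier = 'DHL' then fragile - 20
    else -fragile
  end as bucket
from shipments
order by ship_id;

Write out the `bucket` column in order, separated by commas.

ship_id=200: days < 12 and carrier = 'UPS' → 0
ship_id=201: days < 5 and fragile <= 1 → 1
ship_id=202: ELSE → -1
ship_id=203: ELSE → 0
ship_id=204: ELSE → -1
ship_id=205: ELSE → -1
ship_id=206: days < 5 and fragile <= 1 → 1
ship_id=207: days < 5 and fragile <= 1 → 1
ship_id=208: ELSE → -1
ship_id=209: ELSE → 0
ship_id=210: days < 12 and carrier = 'UPS' → 0
ship_id=211: ELSE → 0
ship_id=212: ELSE → -1
ship_id=213: days < 5 and fragile <= 1 → 1

0, 1, -1, 0, -1, -1, 1, 1, -1, 0, 0, 0, -1, 1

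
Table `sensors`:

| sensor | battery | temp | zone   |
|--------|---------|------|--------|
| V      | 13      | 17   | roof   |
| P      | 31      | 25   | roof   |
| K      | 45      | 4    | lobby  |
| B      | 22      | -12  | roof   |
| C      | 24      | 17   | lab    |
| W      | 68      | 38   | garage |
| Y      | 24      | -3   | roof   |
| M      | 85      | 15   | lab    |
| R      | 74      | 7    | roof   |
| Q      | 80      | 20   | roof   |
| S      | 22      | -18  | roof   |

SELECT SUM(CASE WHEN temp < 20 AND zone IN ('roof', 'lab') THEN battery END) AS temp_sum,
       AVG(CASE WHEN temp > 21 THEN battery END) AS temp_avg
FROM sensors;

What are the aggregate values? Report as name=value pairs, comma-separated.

temp_sum=264, temp_avg=49.5

[temp_sum: temp < 20 AND zone IN ('roof', 'lab')]
sensor=V: ✓ → 13
sensor=P: ✗
sensor=K: ✗
sensor=B: ✓ → 22
sensor=C: ✓ → 24
sensor=W: ✗
sensor=Y: ✓ → 24
sensor=M: ✓ → 85
sensor=R: ✓ → 74
sensor=Q: ✗
sensor=S: ✓ → 22
temp_sum = 13 + 22 + 24 + 24 + 85 + 74 + 22 = 264
—
[temp_avg: temp > 21]
sensor=V: ✗
sensor=P: ✓ → 31
sensor=K: ✗
sensor=B: ✗
sensor=C: ✗
sensor=W: ✓ → 68
sensor=Y: ✗
sensor=M: ✗
sensor=R: ✗
sensor=Q: ✗
sensor=S: ✗
temp_avg = (31 + 68) / 2 = 49.5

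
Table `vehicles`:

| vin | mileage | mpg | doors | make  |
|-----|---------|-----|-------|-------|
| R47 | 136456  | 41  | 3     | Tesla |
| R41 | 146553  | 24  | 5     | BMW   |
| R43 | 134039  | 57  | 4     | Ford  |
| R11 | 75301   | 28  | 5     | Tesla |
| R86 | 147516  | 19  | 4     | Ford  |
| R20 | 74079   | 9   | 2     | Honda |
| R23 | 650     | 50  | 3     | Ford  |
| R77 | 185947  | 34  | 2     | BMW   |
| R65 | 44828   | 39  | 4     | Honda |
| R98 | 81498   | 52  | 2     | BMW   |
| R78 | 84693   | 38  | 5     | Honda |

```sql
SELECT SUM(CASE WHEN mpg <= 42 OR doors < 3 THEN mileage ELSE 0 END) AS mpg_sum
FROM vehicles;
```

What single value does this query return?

vin=R47: ✓ → 136456
vin=R41: ✓ → 146553
vin=R43: ✗
vin=R11: ✓ → 75301
vin=R86: ✓ → 147516
vin=R20: ✓ → 74079
vin=R23: ✗
vin=R77: ✓ → 185947
vin=R65: ✓ → 44828
vin=R98: ✓ → 81498
vin=R78: ✓ → 84693
mpg_sum = 136456 + 146553 + 75301 + 147516 + 74079 + 185947 + 44828 + 81498 + 84693 = 976871

976871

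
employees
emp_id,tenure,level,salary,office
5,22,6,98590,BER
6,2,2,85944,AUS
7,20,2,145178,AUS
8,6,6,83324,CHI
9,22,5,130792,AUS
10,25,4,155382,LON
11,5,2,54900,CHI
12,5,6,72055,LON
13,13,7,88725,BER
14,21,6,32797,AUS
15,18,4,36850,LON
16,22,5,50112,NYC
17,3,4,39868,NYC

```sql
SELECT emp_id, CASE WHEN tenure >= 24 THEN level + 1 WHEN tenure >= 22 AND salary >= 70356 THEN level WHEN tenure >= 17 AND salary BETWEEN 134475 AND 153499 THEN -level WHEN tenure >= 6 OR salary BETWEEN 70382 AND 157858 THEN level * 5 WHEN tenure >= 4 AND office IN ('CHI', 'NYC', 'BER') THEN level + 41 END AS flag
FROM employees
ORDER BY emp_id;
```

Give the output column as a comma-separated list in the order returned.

6, 10, -2, 30, 5, 5, 43, 30, 35, 30, 20, 25, NULL

emp_id=5: tenure >= 22 AND salary >= 70356 → 6
emp_id=6: tenure >= 6 OR salary BETWEEN 70382 AND 157858 → 10
emp_id=7: tenure >= 17 AND salary BETWEEN 134475 AND 153499 → -2
emp_id=8: tenure >= 6 OR salary BETWEEN 70382 AND 157858 → 30
emp_id=9: tenure >= 22 AND salary >= 70356 → 5
emp_id=10: tenure >= 24 → 5
emp_id=11: tenure >= 4 AND office IN ('CHI', 'NYC', 'BER') → 43
emp_id=12: tenure >= 6 OR salary BETWEEN 70382 AND 157858 → 30
emp_id=13: tenure >= 6 OR salary BETWEEN 70382 AND 157858 → 35
emp_id=14: tenure >= 6 OR salary BETWEEN 70382 AND 157858 → 30
emp_id=15: tenure >= 6 OR salary BETWEEN 70382 AND 157858 → 20
emp_id=16: tenure >= 6 OR salary BETWEEN 70382 AND 157858 → 25
emp_id=17: (no match → NULL) → NULL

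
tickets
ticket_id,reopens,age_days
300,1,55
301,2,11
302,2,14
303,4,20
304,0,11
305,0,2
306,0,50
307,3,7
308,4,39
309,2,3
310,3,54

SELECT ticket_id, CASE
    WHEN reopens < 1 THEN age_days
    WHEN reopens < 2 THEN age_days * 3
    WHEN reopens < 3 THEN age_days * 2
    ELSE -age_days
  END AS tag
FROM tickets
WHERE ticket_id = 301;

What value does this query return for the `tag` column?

22

ticket_id = 301: reopens=2, age_days=11.
reopens < 1 → false
reopens < 2 → false
reopens < 3 → true → 22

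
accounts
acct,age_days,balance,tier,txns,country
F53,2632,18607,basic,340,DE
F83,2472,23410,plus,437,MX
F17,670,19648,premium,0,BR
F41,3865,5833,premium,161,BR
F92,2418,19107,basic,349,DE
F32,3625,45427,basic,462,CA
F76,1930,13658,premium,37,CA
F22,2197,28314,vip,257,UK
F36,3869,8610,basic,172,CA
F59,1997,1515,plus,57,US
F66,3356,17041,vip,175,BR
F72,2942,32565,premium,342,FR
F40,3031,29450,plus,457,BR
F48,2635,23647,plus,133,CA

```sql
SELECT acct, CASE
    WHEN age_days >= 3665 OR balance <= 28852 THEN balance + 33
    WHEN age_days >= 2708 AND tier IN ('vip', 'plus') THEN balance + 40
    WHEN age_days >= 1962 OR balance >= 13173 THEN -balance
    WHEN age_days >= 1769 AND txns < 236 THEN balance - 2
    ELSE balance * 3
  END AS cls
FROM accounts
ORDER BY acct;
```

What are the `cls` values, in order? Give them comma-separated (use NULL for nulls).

acct=F17: age_days >= 3665 OR balance <= 28852 → 19681
acct=F22: age_days >= 3665 OR balance <= 28852 → 28347
acct=F32: age_days >= 1962 OR balance >= 13173 → -45427
acct=F36: age_days >= 3665 OR balance <= 28852 → 8643
acct=F40: age_days >= 2708 AND tier IN ('vip', 'plus') → 29490
acct=F41: age_days >= 3665 OR balance <= 28852 → 5866
acct=F48: age_days >= 3665 OR balance <= 28852 → 23680
acct=F53: age_days >= 3665 OR balance <= 28852 → 18640
acct=F59: age_days >= 3665 OR balance <= 28852 → 1548
acct=F66: age_days >= 3665 OR balance <= 28852 → 17074
acct=F72: age_days >= 1962 OR balance >= 13173 → -32565
acct=F76: age_days >= 3665 OR balance <= 28852 → 13691
acct=F83: age_days >= 3665 OR balance <= 28852 → 23443
acct=F92: age_days >= 3665 OR balance <= 28852 → 19140

19681, 28347, -45427, 8643, 29490, 5866, 23680, 18640, 1548, 17074, -32565, 13691, 23443, 19140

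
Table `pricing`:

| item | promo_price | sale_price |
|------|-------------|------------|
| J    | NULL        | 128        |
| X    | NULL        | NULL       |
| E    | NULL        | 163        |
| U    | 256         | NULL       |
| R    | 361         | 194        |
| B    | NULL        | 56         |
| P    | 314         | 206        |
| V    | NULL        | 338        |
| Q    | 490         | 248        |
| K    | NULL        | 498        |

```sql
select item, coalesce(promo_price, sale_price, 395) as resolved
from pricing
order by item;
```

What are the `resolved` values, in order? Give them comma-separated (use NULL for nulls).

item=B: promo_price=NULL, sale_price=56 → 56
item=E: promo_price=NULL, sale_price=163 → 163
item=J: promo_price=NULL, sale_price=128 → 128
item=K: promo_price=NULL, sale_price=498 → 498
item=P: promo_price=314 → 314
item=Q: promo_price=490 → 490
item=R: promo_price=361 → 361
item=U: promo_price=256 → 256
item=V: promo_price=NULL, sale_price=338 → 338
item=X: promo_price=NULL, sale_price=NULL, → literal 395 → 395

56, 163, 128, 498, 314, 490, 361, 256, 338, 395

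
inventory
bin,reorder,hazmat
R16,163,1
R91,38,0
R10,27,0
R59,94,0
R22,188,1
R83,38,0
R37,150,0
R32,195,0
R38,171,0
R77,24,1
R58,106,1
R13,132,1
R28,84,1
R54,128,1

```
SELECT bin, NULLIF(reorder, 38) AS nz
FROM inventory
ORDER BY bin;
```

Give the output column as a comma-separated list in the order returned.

27, 132, 163, 188, 84, 195, 150, 171, 128, 106, 94, 24, NULL, NULL

bin=R10: reorder=27 vs 38: differ → 27
bin=R13: reorder=132 vs 38: differ → 132
bin=R16: reorder=163 vs 38: differ → 163
bin=R22: reorder=188 vs 38: differ → 188
bin=R28: reorder=84 vs 38: differ → 84
bin=R32: reorder=195 vs 38: differ → 195
bin=R37: reorder=150 vs 38: differ → 150
bin=R38: reorder=171 vs 38: differ → 171
bin=R54: reorder=128 vs 38: differ → 128
bin=R58: reorder=106 vs 38: differ → 106
bin=R59: reorder=94 vs 38: differ → 94
bin=R77: reorder=24 vs 38: differ → 24
bin=R83: reorder=38 vs 38: equal → NULL
bin=R91: reorder=38 vs 38: equal → NULL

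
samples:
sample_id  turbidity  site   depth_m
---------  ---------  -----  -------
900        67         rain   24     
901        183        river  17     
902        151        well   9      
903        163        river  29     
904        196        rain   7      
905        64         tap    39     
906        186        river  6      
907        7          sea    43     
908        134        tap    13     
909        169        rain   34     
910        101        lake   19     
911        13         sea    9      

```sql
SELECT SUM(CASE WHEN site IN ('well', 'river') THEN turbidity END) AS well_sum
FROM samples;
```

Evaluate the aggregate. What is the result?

sample_id=900: ✗
sample_id=901: ✓ → 183
sample_id=902: ✓ → 151
sample_id=903: ✓ → 163
sample_id=904: ✗
sample_id=905: ✗
sample_id=906: ✓ → 186
sample_id=907: ✗
sample_id=908: ✗
sample_id=909: ✗
sample_id=910: ✗
sample_id=911: ✗
well_sum = 183 + 151 + 163 + 186 = 683

683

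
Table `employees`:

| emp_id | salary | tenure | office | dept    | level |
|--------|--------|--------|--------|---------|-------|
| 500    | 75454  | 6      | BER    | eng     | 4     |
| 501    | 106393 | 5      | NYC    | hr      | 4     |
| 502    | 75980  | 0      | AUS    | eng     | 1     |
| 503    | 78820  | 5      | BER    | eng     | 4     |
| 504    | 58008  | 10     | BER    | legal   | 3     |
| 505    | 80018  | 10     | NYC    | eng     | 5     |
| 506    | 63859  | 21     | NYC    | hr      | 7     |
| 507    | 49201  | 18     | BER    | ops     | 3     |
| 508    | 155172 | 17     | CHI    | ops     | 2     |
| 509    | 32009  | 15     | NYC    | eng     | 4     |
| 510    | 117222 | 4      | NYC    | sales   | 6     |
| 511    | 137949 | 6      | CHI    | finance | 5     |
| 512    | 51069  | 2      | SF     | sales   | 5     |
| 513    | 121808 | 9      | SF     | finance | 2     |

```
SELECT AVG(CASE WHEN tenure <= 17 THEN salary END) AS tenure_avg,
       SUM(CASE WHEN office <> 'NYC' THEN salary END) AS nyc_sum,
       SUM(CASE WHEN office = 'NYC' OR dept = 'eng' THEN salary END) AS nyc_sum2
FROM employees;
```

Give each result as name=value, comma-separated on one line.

tenure_avg=90825.1666666667, nyc_sum=803461, nyc_sum2=629755

[tenure_avg: tenure <= 17]
emp_id=500: ✓ → 75454
emp_id=501: ✓ → 106393
emp_id=502: ✓ → 75980
emp_id=503: ✓ → 78820
emp_id=504: ✓ → 58008
emp_id=505: ✓ → 80018
emp_id=506: ✗
emp_id=507: ✗
emp_id=508: ✓ → 155172
emp_id=509: ✓ → 32009
emp_id=510: ✓ → 117222
emp_id=511: ✓ → 137949
emp_id=512: ✓ → 51069
emp_id=513: ✓ → 121808
tenure_avg = (75454 + 106393 + 75980 + 78820 + 58008 + 80018 + 155172 + 32009 + 117222 + 137949 + 51069 + 121808) / 12 = 90825.1666666667
—
[nyc_sum: office <> 'NYC']
emp_id=500: ✓ → 75454
emp_id=501: ✗
emp_id=502: ✓ → 75980
emp_id=503: ✓ → 78820
emp_id=504: ✓ → 58008
emp_id=505: ✗
emp_id=506: ✗
emp_id=507: ✓ → 49201
emp_id=508: ✓ → 155172
emp_id=509: ✗
emp_id=510: ✗
emp_id=511: ✓ → 137949
emp_id=512: ✓ → 51069
emp_id=513: ✓ → 121808
nyc_sum = 75454 + 75980 + 78820 + 58008 + 49201 + 155172 + 137949 + 51069 + 121808 = 803461
—
[nyc_sum2: office = 'NYC' OR dept = 'eng']
emp_id=500: ✓ → 75454
emp_id=501: ✓ → 106393
emp_id=502: ✓ → 75980
emp_id=503: ✓ → 78820
emp_id=504: ✗
emp_id=505: ✓ → 80018
emp_id=506: ✓ → 63859
emp_id=507: ✗
emp_id=508: ✗
emp_id=509: ✓ → 32009
emp_id=510: ✓ → 117222
emp_id=511: ✗
emp_id=512: ✗
emp_id=513: ✗
nyc_sum2 = 75454 + 106393 + 75980 + 78820 + 80018 + 63859 + 32009 + 117222 = 629755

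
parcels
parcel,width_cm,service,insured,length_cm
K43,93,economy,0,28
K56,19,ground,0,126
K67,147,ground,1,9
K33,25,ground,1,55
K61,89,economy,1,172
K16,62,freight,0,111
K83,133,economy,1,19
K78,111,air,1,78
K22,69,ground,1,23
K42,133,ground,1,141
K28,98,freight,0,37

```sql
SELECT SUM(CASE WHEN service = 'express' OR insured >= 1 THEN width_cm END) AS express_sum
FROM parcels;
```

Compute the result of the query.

707

parcel=K43: ✗
parcel=K56: ✗
parcel=K67: ✓ → 147
parcel=K33: ✓ → 25
parcel=K61: ✓ → 89
parcel=K16: ✗
parcel=K83: ✓ → 133
parcel=K78: ✓ → 111
parcel=K22: ✓ → 69
parcel=K42: ✓ → 133
parcel=K28: ✗
express_sum = 147 + 25 + 89 + 133 + 111 + 69 + 133 = 707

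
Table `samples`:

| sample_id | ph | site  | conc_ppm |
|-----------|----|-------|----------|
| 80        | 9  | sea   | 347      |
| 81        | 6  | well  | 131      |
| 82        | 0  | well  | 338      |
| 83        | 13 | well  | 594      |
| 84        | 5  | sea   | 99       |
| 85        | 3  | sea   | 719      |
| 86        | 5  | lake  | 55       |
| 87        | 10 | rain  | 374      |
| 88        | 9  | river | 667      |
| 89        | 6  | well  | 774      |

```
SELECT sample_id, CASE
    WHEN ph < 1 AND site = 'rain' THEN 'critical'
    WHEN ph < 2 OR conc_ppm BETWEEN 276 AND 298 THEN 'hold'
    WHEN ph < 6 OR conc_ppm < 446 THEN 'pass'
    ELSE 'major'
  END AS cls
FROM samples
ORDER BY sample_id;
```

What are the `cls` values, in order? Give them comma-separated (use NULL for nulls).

sample_id=80: ph < 6 OR conc_ppm < 446 → pass
sample_id=81: ph < 6 OR conc_ppm < 446 → pass
sample_id=82: ph < 2 OR conc_ppm BETWEEN 276 AND 298 → hold
sample_id=83: ELSE → major
sample_id=84: ph < 6 OR conc_ppm < 446 → pass
sample_id=85: ph < 6 OR conc_ppm < 446 → pass
sample_id=86: ph < 6 OR conc_ppm < 446 → pass
sample_id=87: ph < 6 OR conc_ppm < 446 → pass
sample_id=88: ELSE → major
sample_id=89: ELSE → major

pass, pass, hold, major, pass, pass, pass, pass, major, major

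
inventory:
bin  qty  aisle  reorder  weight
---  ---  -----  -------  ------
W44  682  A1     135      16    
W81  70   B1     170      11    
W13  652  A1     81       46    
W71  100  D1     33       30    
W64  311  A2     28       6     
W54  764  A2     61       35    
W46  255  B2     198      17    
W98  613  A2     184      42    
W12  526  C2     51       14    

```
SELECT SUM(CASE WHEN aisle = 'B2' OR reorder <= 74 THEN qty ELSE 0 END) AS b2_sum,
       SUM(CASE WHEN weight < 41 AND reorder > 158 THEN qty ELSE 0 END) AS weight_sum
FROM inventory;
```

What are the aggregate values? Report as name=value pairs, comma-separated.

b2_sum=1956, weight_sum=325

[b2_sum: aisle = 'B2' OR reorder <= 74]
bin=W44: ✗
bin=W81: ✗
bin=W13: ✗
bin=W71: ✓ → 100
bin=W64: ✓ → 311
bin=W54: ✓ → 764
bin=W46: ✓ → 255
bin=W98: ✗
bin=W12: ✓ → 526
b2_sum = 100 + 311 + 764 + 255 + 526 = 1956
—
[weight_sum: weight < 41 AND reorder > 158]
bin=W44: ✗
bin=W81: ✓ → 70
bin=W13: ✗
bin=W71: ✗
bin=W64: ✗
bin=W54: ✗
bin=W46: ✓ → 255
bin=W98: ✗
bin=W12: ✗
weight_sum = 70 + 255 = 325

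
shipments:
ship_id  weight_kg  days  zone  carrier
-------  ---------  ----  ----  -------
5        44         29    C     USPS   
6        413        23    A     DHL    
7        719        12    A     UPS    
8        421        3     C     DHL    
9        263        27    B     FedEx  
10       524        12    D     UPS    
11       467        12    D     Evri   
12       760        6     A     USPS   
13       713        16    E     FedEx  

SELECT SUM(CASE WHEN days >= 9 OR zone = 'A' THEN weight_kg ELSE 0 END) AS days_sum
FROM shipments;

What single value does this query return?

3903

ship_id=5: ✓ → 44
ship_id=6: ✓ → 413
ship_id=7: ✓ → 719
ship_id=8: ✗
ship_id=9: ✓ → 263
ship_id=10: ✓ → 524
ship_id=11: ✓ → 467
ship_id=12: ✓ → 760
ship_id=13: ✓ → 713
days_sum = 44 + 413 + 719 + 263 + 524 + 467 + 760 + 713 = 3903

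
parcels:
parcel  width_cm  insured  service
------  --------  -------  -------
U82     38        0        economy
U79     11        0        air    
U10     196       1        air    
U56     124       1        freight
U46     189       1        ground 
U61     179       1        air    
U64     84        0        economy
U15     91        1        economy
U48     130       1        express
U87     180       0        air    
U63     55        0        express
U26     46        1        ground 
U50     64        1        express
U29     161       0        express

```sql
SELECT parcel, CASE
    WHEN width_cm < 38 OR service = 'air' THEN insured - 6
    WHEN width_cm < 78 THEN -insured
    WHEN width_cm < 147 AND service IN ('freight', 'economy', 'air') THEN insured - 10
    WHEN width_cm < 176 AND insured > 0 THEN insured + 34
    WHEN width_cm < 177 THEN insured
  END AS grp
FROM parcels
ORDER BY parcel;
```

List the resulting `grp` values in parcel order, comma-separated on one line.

-5, -9, -1, 0, NULL, 35, -1, -9, -5, 0, -10, -6, 0, -6

parcel=U10: width_cm < 38 OR service = 'air' → -5
parcel=U15: width_cm < 147 AND service IN ('freight', 'economy', 'air') → -9
parcel=U26: width_cm < 78 → -1
parcel=U29: width_cm < 177 → 0
parcel=U46: (no match → NULL) → NULL
parcel=U48: width_cm < 176 AND insured > 0 → 35
parcel=U50: width_cm < 78 → -1
parcel=U56: width_cm < 147 AND service IN ('freight', 'economy', 'air') → -9
parcel=U61: width_cm < 38 OR service = 'air' → -5
parcel=U63: width_cm < 78 → 0
parcel=U64: width_cm < 147 AND service IN ('freight', 'economy', 'air') → -10
parcel=U79: width_cm < 38 OR service = 'air' → -6
parcel=U82: width_cm < 78 → 0
parcel=U87: width_cm < 38 OR service = 'air' → -6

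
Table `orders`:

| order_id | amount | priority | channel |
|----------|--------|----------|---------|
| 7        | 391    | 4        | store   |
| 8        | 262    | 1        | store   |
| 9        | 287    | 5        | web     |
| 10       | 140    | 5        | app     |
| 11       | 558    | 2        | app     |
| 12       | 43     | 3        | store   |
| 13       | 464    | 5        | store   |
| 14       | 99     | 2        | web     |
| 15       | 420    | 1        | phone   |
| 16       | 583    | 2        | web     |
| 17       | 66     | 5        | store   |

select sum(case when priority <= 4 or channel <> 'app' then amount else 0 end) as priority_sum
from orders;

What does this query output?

order_id=7: ✓ → 391
order_id=8: ✓ → 262
order_id=9: ✓ → 287
order_id=10: ✗
order_id=11: ✓ → 558
order_id=12: ✓ → 43
order_id=13: ✓ → 464
order_id=14: ✓ → 99
order_id=15: ✓ → 420
order_id=16: ✓ → 583
order_id=17: ✓ → 66
priority_sum = 391 + 262 + 287 + 558 + 43 + 464 + 99 + 420 + 583 + 66 = 3173

3173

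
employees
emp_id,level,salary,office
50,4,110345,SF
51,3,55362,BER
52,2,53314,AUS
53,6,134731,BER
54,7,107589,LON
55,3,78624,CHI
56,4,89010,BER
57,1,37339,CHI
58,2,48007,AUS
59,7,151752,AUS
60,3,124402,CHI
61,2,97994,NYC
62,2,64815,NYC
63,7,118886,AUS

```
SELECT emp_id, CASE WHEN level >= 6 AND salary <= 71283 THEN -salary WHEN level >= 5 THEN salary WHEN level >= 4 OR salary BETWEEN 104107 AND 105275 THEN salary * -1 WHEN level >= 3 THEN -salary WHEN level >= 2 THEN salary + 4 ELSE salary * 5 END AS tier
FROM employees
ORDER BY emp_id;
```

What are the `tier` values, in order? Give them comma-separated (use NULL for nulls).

-110345, -55362, 53318, 134731, 107589, -78624, -89010, 186695, 48011, 151752, -124402, 97998, 64819, 118886

emp_id=50: level >= 4 OR salary BETWEEN 104107 AND 105275 → -110345
emp_id=51: level >= 3 → -55362
emp_id=52: level >= 2 → 53318
emp_id=53: level >= 5 → 134731
emp_id=54: level >= 5 → 107589
emp_id=55: level >= 3 → -78624
emp_id=56: level >= 4 OR salary BETWEEN 104107 AND 105275 → -89010
emp_id=57: ELSE → 186695
emp_id=58: level >= 2 → 48011
emp_id=59: level >= 5 → 151752
emp_id=60: level >= 3 → -124402
emp_id=61: level >= 2 → 97998
emp_id=62: level >= 2 → 64819
emp_id=63: level >= 5 → 118886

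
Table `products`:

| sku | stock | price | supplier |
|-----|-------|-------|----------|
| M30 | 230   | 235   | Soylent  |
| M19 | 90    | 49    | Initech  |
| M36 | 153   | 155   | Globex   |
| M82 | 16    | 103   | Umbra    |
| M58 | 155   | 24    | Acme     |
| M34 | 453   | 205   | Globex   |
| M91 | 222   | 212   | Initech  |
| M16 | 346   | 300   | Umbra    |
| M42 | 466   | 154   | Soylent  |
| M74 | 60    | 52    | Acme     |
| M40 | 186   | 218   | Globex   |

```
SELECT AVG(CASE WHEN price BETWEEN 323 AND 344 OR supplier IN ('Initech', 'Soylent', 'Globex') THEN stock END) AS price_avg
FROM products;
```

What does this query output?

sku=M30: ✓ → 230
sku=M19: ✓ → 90
sku=M36: ✓ → 153
sku=M82: ✗
sku=M58: ✗
sku=M34: ✓ → 453
sku=M91: ✓ → 222
sku=M16: ✗
sku=M42: ✓ → 466
sku=M74: ✗
sku=M40: ✓ → 186
price_avg = (230 + 90 + 153 + 453 + 222 + 466 + 186) / 7 = 257.1428571429

257.1428571429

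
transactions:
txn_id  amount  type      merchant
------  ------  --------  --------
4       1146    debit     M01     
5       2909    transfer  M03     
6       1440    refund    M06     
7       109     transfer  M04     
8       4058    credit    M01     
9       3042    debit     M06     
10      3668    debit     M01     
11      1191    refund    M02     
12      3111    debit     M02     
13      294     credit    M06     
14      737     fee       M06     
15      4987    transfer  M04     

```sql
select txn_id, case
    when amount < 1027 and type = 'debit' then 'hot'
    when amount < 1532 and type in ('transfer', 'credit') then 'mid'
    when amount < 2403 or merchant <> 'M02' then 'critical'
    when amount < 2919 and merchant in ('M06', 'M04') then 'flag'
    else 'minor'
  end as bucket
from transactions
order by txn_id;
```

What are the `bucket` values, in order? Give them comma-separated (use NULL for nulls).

critical, critical, critical, mid, critical, critical, critical, critical, minor, mid, critical, critical

txn_id=4: amount < 2403 or merchant <> 'M02' → critical
txn_id=5: amount < 2403 or merchant <> 'M02' → critical
txn_id=6: amount < 2403 or merchant <> 'M02' → critical
txn_id=7: amount < 1532 and type in ('transfer', 'credit') → mid
txn_id=8: amount < 2403 or merchant <> 'M02' → critical
txn_id=9: amount < 2403 or merchant <> 'M02' → critical
txn_id=10: amount < 2403 or merchant <> 'M02' → critical
txn_id=11: amount < 2403 or merchant <> 'M02' → critical
txn_id=12: ELSE → minor
txn_id=13: amount < 1532 and type in ('transfer', 'credit') → mid
txn_id=14: amount < 2403 or merchant <> 'M02' → critical
txn_id=15: amount < 2403 or merchant <> 'M02' → critical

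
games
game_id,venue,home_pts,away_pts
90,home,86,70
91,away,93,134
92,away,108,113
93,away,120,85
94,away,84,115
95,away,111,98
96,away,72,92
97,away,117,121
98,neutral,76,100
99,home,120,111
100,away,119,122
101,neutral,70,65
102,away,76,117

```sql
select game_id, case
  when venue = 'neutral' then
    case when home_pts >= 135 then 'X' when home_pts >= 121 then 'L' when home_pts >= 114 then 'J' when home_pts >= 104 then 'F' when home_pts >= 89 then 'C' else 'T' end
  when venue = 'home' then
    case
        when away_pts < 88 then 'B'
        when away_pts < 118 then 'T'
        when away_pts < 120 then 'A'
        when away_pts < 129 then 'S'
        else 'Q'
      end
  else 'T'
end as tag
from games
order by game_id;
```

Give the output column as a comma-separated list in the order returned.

B, T, T, T, T, T, T, T, T, T, T, T, T

game_id=90: venue='home' → inner[away_pts < 88] → B
game_id=91: venue='away' → outer ELSE → T
game_id=92: venue='away' → outer ELSE → T
game_id=93: venue='away' → outer ELSE → T
game_id=94: venue='away' → outer ELSE → T
game_id=95: venue='away' → outer ELSE → T
game_id=96: venue='away' → outer ELSE → T
game_id=97: venue='away' → outer ELSE → T
game_id=98: venue='neutral' → inner[ELSE] → T
game_id=99: venue='home' → inner[away_pts < 118] → T
game_id=100: venue='away' → outer ELSE → T
game_id=101: venue='neutral' → inner[ELSE] → T
game_id=102: venue='away' → outer ELSE → T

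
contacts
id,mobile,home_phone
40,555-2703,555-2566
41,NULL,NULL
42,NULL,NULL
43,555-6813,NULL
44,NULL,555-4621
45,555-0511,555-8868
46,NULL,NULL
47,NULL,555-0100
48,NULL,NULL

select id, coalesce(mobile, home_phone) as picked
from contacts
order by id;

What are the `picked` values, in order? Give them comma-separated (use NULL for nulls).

id=40: mobile=555-2703 → 555-2703
id=41: mobile=NULL, home_phone=NULL (all NULL) → NULL
id=42: mobile=NULL, home_phone=NULL (all NULL) → NULL
id=43: mobile=555-6813 → 555-6813
id=44: mobile=NULL, home_phone=555-4621 → 555-4621
id=45: mobile=555-0511 → 555-0511
id=46: mobile=NULL, home_phone=NULL (all NULL) → NULL
id=47: mobile=NULL, home_phone=555-0100 → 555-0100
id=48: mobile=NULL, home_phone=NULL (all NULL) → NULL

555-2703, NULL, NULL, 555-6813, 555-4621, 555-0511, NULL, 555-0100, NULL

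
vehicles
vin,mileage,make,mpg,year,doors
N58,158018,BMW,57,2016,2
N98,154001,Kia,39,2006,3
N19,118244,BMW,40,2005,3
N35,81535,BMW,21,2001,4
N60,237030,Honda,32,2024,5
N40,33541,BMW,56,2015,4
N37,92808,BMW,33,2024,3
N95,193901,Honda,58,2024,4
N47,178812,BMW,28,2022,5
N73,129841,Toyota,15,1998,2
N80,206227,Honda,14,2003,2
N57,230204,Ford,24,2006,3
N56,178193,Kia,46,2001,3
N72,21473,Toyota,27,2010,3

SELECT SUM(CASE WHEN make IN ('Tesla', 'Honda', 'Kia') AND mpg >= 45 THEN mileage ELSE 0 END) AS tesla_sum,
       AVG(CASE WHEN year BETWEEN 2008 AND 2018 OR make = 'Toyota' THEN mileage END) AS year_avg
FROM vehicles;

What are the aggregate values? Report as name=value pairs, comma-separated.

[tesla_sum: make IN ('Tesla', 'Honda', 'Kia') AND mpg >= 45]
vin=N58: ✗
vin=N98: ✗
vin=N19: ✗
vin=N35: ✗
vin=N60: ✗
vin=N40: ✗
vin=N37: ✗
vin=N95: ✓ → 193901
vin=N47: ✗
vin=N73: ✗
vin=N80: ✗
vin=N57: ✗
vin=N56: ✓ → 178193
vin=N72: ✗
tesla_sum = 193901 + 178193 = 372094
—
[year_avg: year BETWEEN 2008 AND 2018 OR make = 'Toyota']
vin=N58: ✓ → 158018
vin=N98: ✗
vin=N19: ✗
vin=N35: ✗
vin=N60: ✗
vin=N40: ✓ → 33541
vin=N37: ✗
vin=N95: ✗
vin=N47: ✗
vin=N73: ✓ → 129841
vin=N80: ✗
vin=N57: ✗
vin=N56: ✗
vin=N72: ✓ → 21473
year_avg = (158018 + 33541 + 129841 + 21473) / 4 = 85718.25

tesla_sum=372094, year_avg=85718.25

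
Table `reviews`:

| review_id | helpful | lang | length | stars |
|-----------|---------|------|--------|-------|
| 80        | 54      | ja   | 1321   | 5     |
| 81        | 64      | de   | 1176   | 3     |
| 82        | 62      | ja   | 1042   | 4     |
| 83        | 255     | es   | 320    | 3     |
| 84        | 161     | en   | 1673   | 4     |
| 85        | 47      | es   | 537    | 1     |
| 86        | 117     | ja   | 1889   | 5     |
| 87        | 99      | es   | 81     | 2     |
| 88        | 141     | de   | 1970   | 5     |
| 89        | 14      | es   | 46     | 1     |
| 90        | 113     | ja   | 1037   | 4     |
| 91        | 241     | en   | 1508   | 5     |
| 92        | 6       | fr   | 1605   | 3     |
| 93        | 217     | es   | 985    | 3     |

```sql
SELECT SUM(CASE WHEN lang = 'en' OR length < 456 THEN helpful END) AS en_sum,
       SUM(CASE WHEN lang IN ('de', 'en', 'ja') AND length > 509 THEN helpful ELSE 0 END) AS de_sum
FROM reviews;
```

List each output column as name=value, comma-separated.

[en_sum: lang = 'en' OR length < 456]
review_id=80: ✗
review_id=81: ✗
review_id=82: ✗
review_id=83: ✓ → 255
review_id=84: ✓ → 161
review_id=85: ✗
review_id=86: ✗
review_id=87: ✓ → 99
review_id=88: ✗
review_id=89: ✓ → 14
review_id=90: ✗
review_id=91: ✓ → 241
review_id=92: ✗
review_id=93: ✗
en_sum = 255 + 161 + 99 + 14 + 241 = 770
—
[de_sum: lang IN ('de', 'en', 'ja') AND length > 509]
review_id=80: ✓ → 54
review_id=81: ✓ → 64
review_id=82: ✓ → 62
review_id=83: ✗
review_id=84: ✓ → 161
review_id=85: ✗
review_id=86: ✓ → 117
review_id=87: ✗
review_id=88: ✓ → 141
review_id=89: ✗
review_id=90: ✓ → 113
review_id=91: ✓ → 241
review_id=92: ✗
review_id=93: ✗
de_sum = 54 + 64 + 62 + 161 + 117 + 141 + 113 + 241 = 953

en_sum=770, de_sum=953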